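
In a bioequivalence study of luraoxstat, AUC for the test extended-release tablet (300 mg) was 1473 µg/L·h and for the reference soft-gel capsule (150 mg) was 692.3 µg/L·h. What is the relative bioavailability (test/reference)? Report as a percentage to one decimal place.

F_rel = 106.4%

F_rel = (AUC_test/D_test) / (AUC_ref/D_ref)
      = (1473/300) / (692.3/150)
      = 4.91 / 4.61533 = 1.0638 = 106.38%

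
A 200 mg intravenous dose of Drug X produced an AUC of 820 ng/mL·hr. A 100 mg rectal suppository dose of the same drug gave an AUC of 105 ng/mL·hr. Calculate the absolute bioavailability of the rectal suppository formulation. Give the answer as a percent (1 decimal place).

F = (AUC_ev / D_ev) / (AUC_iv / D_iv)
  = (105/100) / (820/200)
  = 1.05 / 4.1 = 0.2561
  = 25.61%

F = 25.6%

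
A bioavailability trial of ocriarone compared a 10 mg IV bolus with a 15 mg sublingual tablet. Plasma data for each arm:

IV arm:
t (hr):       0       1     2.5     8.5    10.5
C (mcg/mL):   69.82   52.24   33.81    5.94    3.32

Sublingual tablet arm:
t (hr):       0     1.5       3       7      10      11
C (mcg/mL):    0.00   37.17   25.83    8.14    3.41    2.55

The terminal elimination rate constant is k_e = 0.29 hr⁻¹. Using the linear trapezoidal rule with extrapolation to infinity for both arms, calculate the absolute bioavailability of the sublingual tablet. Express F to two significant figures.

Trapezoidal AUC_0→10.5 (IV):
  [0→1]: (69.82+52.24)/2 × 1 = 61.03
  [1→2.5]: (52.24+33.81)/2 × 1.5 = 64.5375
  [2.5→8.5]: (33.81+5.94)/2 × 6 = 119.25
  [8.5→10.5]: (5.94+3.32)/2 × 2 = 9.26
  Sum = 254.0775 mcg/mL·hr
IV tail: 3.32/0.29 = 11.448; AUC_iv,0→∞ = 254.0775 + 11.448 = 265.5255 mcg/mL·hr
Trapezoidal AUC_0→11 (sublingual tablet):
  [0→1.5]: (0.00+37.17)/2 × 1.5 = 27.8775
  [1.5→3]: (37.17+25.83)/2 × 1.5 = 47.25
  [3→7]: (25.83+8.14)/2 × 4 = 67.94
  [7→10]: (8.14+3.41)/2 × 3 = 17.325
  [10→11]: (3.41+2.55)/2 × 1 = 2.98
  Sum = 163.3725 mcg/mL·hr
sublingual tablet tail: 2.55/0.29 = 8.793; AUC_ev,0→∞ = 163.3725 + 8.793 = 172.1655 mcg/mL·hr
F = (AUC_ev/D_ev)/(AUC_iv/D_iv) = (172.1655/15)/(265.5255/10) = 11.4777/26.55255 = 0.4323

F = 0.43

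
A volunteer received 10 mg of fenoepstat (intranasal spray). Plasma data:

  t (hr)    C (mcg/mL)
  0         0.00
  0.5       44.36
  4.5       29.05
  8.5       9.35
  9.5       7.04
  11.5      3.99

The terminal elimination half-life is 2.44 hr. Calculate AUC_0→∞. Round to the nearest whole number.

Trapezoidal AUC_0→11.5:
  [0→0.5]: (0.00+44.36)/2 × 0.5 = 11.09
  [0.5→4.5]: (44.36+29.05)/2 × 4 = 146.82
  [4.5→8.5]: (29.05+9.35)/2 × 4 = 76.8
  [8.5→9.5]: (9.35+7.04)/2 × 1 = 8.195
  [9.5→11.5]: (7.04+3.99)/2 × 2 = 11.03
  Sum = 253.935 mcg/mL·hr
k_e = ln2 / t½ = 0.693147 / 2.44 = 0.2841 hr^-1
Extrapolated tail: C_last / k_e = 3.99 / 0.2841 = 14.044
AUC_0→∞ = 253.935 + 14.044 = 267.979 mcg/mL·hr

AUC = 268 mcg/mL·hr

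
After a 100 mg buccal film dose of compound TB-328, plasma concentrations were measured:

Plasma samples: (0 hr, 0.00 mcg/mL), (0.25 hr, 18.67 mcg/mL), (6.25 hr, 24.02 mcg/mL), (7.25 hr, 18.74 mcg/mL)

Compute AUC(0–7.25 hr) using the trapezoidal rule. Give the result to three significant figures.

AUC = 152 mcg/mL·hr

Trapezoidal AUC_0→7.25:
  [0→0.25]: (0.00+18.67)/2 × 0.25 = 2.33375
  [0.25→6.25]: (18.67+24.02)/2 × 6 = 128.07
  [6.25→7.25]: (24.02+18.74)/2 × 1 = 21.38
  Sum = 151.78375 mcg/mL·hr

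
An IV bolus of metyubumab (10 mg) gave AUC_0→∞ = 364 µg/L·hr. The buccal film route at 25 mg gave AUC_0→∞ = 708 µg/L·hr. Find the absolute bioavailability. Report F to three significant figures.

F = 0.778

F = (AUC_ev / D_ev) / (AUC_iv / D_iv)
  = (708/25) / (364/10)
  = 28.32 / 36.4 = 0.7780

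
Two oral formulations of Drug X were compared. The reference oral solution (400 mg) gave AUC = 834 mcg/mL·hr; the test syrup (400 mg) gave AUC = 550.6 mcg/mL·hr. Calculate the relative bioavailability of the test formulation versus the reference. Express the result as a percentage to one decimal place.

F_rel = 66.0%

F_rel = (AUC_test/D_test) / (AUC_ref/D_ref)
      = (550.6/400) / (834/400)
      = 1.3765 / 2.085 = 0.6602 = 66.02%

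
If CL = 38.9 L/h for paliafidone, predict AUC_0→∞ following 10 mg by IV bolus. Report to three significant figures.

AUC = 0.257 mg/L·h

AUC_0→∞ = Dose_iv / CL
        = 10 / 38.9 = 0.257069 mg/L·h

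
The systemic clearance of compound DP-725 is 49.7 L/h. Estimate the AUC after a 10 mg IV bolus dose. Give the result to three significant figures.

AUC_0→∞ = Dose_iv / CL
        = 10 / 49.7 = 0.201207 mg/L·h

AUC = 0.201 mg/L·h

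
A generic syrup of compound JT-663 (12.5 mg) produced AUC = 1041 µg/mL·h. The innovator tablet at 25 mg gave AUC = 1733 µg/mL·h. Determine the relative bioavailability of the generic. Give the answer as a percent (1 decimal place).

F_rel = (AUC_test/D_test) / (AUC_ref/D_ref)
      = (1041/12.5) / (1733/25)
      = 83.28 / 69.32 = 1.2014 = 120.14%

F_rel = 120.1%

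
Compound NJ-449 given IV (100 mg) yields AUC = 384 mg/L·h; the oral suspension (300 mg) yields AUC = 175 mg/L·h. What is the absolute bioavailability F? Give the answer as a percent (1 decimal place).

F = 15.2%

F = (AUC_ev / D_ev) / (AUC_iv / D_iv)
  = (175/300) / (384/100)
  = 0.583333 / 3.84 = 0.1519
  = 15.19%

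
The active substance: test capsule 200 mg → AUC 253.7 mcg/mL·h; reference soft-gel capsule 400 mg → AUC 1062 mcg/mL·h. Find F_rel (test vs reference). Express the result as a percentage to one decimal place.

F_rel = (AUC_test/D_test) / (AUC_ref/D_ref)
      = (253.7/200) / (1062/400)
      = 1.2685 / 2.655 = 0.4778 = 47.78%

F_rel = 47.8%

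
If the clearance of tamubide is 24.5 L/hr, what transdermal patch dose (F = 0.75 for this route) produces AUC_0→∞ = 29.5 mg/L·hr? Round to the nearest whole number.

Dose = 964 mg

Dose = CL × AUC_0→∞ / F
     = 24.5 × 29.5 / 0.75 = 963.667 mg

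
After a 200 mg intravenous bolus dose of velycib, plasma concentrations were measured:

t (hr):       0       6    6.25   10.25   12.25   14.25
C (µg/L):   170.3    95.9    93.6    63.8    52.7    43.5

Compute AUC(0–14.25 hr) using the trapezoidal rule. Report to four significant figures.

AUC = 1350 µg/L·hr

Trapezoidal AUC_0→14.25:
  [0→6]: (170.3+95.9)/2 × 6 = 798.6
  [6→6.25]: (95.9+93.6)/2 × 0.25 = 23.6875
  [6.25→10.25]: (93.6+63.8)/2 × 4 = 314.8
  [10.25→12.25]: (63.8+52.7)/2 × 2 = 116.5
  [12.25→14.25]: (52.7+43.5)/2 × 2 = 96.2
  Sum = 1349.7875 µg/L·hr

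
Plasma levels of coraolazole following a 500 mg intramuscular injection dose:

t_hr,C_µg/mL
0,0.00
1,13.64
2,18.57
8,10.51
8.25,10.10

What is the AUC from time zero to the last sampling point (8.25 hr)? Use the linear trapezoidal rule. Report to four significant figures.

Trapezoidal AUC_0→8.25:
  [0→1]: (0.00+13.64)/2 × 1 = 6.82
  [1→2]: (13.64+18.57)/2 × 1 = 16.105
  [2→8]: (18.57+10.51)/2 × 6 = 87.24
  [8→8.25]: (10.51+10.10)/2 × 0.25 = 2.57625
  Sum = 112.74125 µg/mL·hr

AUC = 112.7 µg/mL·hr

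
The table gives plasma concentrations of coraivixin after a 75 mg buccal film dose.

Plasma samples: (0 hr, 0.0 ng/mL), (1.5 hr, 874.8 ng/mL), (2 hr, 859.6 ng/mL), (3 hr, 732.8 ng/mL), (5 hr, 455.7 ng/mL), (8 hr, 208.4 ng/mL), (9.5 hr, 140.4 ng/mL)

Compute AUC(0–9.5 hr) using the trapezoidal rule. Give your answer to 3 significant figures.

Trapezoidal AUC_0→9.5:
  [0→1.5]: (0.0+874.8)/2 × 1.5 = 656.1
  [1.5→2]: (874.8+859.6)/2 × 0.5 = 433.6
  [2→3]: (859.6+732.8)/2 × 1 = 796.2
  [3→5]: (732.8+455.7)/2 × 2 = 1188.5
  [5→8]: (455.7+208.4)/2 × 3 = 996.15
  [8→9.5]: (208.4+140.4)/2 × 1.5 = 261.6
  Sum = 4332.15 ng/mL·hr

AUC = 4330 ng/mL·hr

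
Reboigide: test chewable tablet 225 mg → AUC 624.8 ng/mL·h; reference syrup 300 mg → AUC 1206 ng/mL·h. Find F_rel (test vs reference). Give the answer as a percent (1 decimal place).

F_rel = (AUC_test/D_test) / (AUC_ref/D_ref)
      = (624.8/225) / (1206/300)
      = 2.77689 / 4.02 = 0.6908 = 69.08%

F_rel = 69.1%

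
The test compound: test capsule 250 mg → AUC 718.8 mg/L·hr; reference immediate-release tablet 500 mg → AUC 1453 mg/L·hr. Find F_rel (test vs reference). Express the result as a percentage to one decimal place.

F_rel = (AUC_test/D_test) / (AUC_ref/D_ref)
      = (718.8/250) / (1453/500)
      = 2.8752 / 2.906 = 0.9894 = 98.94%

F_rel = 98.9%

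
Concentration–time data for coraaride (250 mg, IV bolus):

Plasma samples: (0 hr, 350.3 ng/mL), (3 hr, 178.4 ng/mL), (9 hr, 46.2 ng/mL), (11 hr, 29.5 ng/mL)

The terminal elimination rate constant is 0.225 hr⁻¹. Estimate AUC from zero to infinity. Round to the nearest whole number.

AUC = 1674 ng/mL·hr

Trapezoidal AUC_0→11:
  [0→3]: (350.3+178.4)/2 × 3 = 793.05
  [3→9]: (178.4+46.2)/2 × 6 = 673.8
  [9→11]: (46.2+29.5)/2 × 2 = 75.7
  Sum = 1542.55 ng/mL·hr
Extrapolated tail: C_last / k_e = 29.5 / 0.225 = 131.111
AUC_0→∞ = 1542.55 + 131.111 = 1673.661 ng/mL·hr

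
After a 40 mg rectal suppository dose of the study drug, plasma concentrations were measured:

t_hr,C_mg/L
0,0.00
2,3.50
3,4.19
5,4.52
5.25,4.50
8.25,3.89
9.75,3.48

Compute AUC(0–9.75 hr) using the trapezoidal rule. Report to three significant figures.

Trapezoidal AUC_0→9.75:
  [0→2]: (0.00+3.50)/2 × 2 = 3.5
  [2→3]: (3.50+4.19)/2 × 1 = 3.845
  [3→5]: (4.19+4.52)/2 × 2 = 8.71
  [5→5.25]: (4.52+4.50)/2 × 0.25 = 1.1275
  [5.25→8.25]: (4.50+3.89)/2 × 3 = 12.585
  [8.25→9.75]: (3.89+3.48)/2 × 1.5 = 5.5275
  Sum = 35.295 mg/L·hr

AUC = 35.3 mg/L·hr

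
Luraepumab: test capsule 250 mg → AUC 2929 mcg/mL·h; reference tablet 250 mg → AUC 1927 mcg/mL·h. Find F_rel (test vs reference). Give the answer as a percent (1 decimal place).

F_rel = 152.0%

F_rel = (AUC_test/D_test) / (AUC_ref/D_ref)
      = (2929/250) / (1927/250)
      = 11.716 / 7.708 = 1.5200 = 152.00%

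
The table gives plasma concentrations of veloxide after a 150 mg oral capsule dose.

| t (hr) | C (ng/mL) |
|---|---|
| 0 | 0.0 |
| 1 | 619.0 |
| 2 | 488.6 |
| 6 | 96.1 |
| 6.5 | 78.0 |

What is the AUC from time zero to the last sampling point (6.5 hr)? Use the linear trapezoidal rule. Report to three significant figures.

Trapezoidal AUC_0→6.5:
  [0→1]: (0.0+619.0)/2 × 1 = 309.5
  [1→2]: (619.0+488.6)/2 × 1 = 553.8
  [2→6]: (488.6+96.1)/2 × 4 = 1169.4
  [6→6.5]: (96.1+78.0)/2 × 0.5 = 43.525
  Sum = 2076.225 ng/mL·hr

AUC = 2080 ng/mL·hr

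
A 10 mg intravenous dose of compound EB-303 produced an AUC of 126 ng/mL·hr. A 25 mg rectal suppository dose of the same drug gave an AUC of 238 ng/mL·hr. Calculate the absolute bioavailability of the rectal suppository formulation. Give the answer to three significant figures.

F = (AUC_ev / D_ev) / (AUC_iv / D_iv)
  = (238/25) / (126/10)
  = 9.52 / 12.6 = 0.7556

F = 0.756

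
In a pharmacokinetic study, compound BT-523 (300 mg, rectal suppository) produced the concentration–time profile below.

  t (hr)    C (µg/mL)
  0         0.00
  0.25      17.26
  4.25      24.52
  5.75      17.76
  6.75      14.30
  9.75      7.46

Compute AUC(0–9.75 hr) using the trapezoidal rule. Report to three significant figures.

Trapezoidal AUC_0→9.75:
  [0→0.25]: (0.00+17.26)/2 × 0.25 = 2.1575
  [0.25→4.25]: (17.26+24.52)/2 × 4 = 83.56
  [4.25→5.75]: (24.52+17.76)/2 × 1.5 = 31.71
  [5.75→6.75]: (17.76+14.30)/2 × 1 = 16.03
  [6.75→9.75]: (14.30+7.46)/2 × 3 = 32.64
  Sum = 166.0975 µg/mL·hr

AUC = 166 µg/mL·hr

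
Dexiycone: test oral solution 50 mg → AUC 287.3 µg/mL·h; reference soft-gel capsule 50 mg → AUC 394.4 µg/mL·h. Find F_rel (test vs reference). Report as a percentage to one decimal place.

F_rel = 72.8%

F_rel = (AUC_test/D_test) / (AUC_ref/D_ref)
      = (287.3/50) / (394.4/50)
      = 5.746 / 7.888 = 0.7284 = 72.84%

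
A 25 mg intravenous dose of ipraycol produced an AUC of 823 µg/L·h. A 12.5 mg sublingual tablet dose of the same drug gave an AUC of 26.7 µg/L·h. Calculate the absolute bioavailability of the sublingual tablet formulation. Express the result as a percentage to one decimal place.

F = (AUC_ev / D_ev) / (AUC_iv / D_iv)
  = (26.7/12.5) / (823/25)
  = 2.136 / 32.92 = 0.0649
  = 6.49%

F = 6.5%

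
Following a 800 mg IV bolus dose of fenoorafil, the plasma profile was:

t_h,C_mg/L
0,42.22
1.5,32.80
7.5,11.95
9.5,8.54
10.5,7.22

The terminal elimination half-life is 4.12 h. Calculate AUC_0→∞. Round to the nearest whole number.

AUC = 262 mg/L·h

Trapezoidal AUC_0→10.5:
  [0→1.5]: (42.22+32.80)/2 × 1.5 = 56.265
  [1.5→7.5]: (32.80+11.95)/2 × 6 = 134.25
  [7.5→9.5]: (11.95+8.54)/2 × 2 = 20.49
  [9.5→10.5]: (8.54+7.22)/2 × 1 = 7.88
  Sum = 218.885 mg/L·h
k_e = ln2 / t½ = 0.693147 / 4.12 = 0.1682 h^-1
Extrapolated tail: C_last / k_e = 7.22 / 0.1682 = 42.925
AUC_0→∞ = 218.885 + 42.925 = 261.81 mg/L·h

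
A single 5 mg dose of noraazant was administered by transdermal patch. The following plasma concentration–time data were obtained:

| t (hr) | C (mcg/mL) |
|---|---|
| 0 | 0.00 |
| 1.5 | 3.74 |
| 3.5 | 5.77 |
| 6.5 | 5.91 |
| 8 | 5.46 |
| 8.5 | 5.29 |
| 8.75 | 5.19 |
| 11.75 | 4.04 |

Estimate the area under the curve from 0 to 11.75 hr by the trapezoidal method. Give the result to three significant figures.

AUC = 56.2 mcg/mL·hr

Trapezoidal AUC_0→11.75:
  [0→1.5]: (0.00+3.74)/2 × 1.5 = 2.805
  [1.5→3.5]: (3.74+5.77)/2 × 2 = 9.51
  [3.5→6.5]: (5.77+5.91)/2 × 3 = 17.52
  [6.5→8]: (5.91+5.46)/2 × 1.5 = 8.5275
  [8→8.5]: (5.46+5.29)/2 × 0.5 = 2.6875
  [8.5→8.75]: (5.29+5.19)/2 × 0.25 = 1.31
  [8.75→11.75]: (5.19+4.04)/2 × 3 = 13.845
  Sum = 56.205 mcg/mL·hr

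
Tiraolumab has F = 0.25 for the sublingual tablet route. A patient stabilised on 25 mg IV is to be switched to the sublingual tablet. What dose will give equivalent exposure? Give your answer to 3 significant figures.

D_sublingual = 100 mg

For equal systemic exposure: F × D_ev = D_iv
D_ev = D_iv / F = 25 / 0.25 = 100 mg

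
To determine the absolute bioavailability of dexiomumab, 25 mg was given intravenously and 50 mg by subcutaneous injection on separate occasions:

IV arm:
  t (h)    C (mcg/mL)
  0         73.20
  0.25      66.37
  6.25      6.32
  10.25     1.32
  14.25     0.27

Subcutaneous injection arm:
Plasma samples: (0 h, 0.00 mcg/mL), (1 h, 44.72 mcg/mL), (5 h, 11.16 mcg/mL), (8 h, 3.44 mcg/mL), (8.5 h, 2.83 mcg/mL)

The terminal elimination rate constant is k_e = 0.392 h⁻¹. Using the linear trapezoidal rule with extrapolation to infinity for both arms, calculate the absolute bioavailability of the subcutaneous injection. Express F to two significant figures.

Trapezoidal AUC_0→14.25 (IV):
  [0→0.25]: (73.20+66.37)/2 × 0.25 = 17.44625
  [0.25→6.25]: (66.37+6.32)/2 × 6 = 218.07
  [6.25→10.25]: (6.32+1.32)/2 × 4 = 15.28
  [10.25→14.25]: (1.32+0.27)/2 × 4 = 3.18
  Sum = 253.97625 mcg/mL·h
IV tail: 0.27/0.392 = 0.689; AUC_iv,0→∞ = 253.97625 + 0.689 = 254.66525 mcg/mL·h
Trapezoidal AUC_0→8.5 (subcutaneous injection):
  [0→1]: (0.00+44.72)/2 × 1 = 22.36
  [1→5]: (44.72+11.16)/2 × 4 = 111.76
  [5→8]: (11.16+3.44)/2 × 3 = 21.9
  [8→8.5]: (3.44+2.83)/2 × 0.5 = 1.5675
  Sum = 157.5875 mcg/mL·h
subcutaneous injection tail: 2.83/0.392 = 7.219; AUC_ev,0→∞ = 157.5875 + 7.219 = 164.8065 mcg/mL·h
F = (AUC_ev/D_ev)/(AUC_iv/D_iv) = (164.8065/50)/(254.66525/25) = 3.29613/10.18661 = 0.3236

F = 0.32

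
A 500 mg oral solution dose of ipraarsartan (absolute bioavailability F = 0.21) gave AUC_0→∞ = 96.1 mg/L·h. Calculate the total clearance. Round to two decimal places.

CL = 1.09 L/h

CL = F × Dose / AUC_0→∞
   = 0.21 × 500 / 96.1 = 1.09261 L/h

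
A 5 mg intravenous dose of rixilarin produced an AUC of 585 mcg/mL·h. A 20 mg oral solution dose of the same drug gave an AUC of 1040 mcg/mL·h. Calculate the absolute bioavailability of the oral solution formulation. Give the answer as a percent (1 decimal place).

F = (AUC_ev / D_ev) / (AUC_iv / D_iv)
  = (1040/20) / (585/5)
  = 52 / 117 = 0.4444
  = 44.44%

F = 44.4%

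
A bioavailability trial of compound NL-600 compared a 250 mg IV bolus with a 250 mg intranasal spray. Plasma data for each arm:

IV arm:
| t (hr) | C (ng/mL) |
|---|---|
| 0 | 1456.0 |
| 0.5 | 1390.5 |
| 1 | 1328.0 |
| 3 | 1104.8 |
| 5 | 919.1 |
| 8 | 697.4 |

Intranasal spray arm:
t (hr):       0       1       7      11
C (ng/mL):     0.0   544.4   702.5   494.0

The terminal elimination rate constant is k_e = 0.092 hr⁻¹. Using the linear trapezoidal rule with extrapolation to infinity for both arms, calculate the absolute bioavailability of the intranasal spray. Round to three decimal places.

Trapezoidal AUC_0→8 (IV):
  [0→0.5]: (1456.0+1390.5)/2 × 0.5 = 711.625
  [0.5→1]: (1390.5+1328.0)/2 × 0.5 = 679.625
  [1→3]: (1328.0+1104.8)/2 × 2 = 2432.8
  [3→5]: (1104.8+919.1)/2 × 2 = 2023.9
  [5→8]: (919.1+697.4)/2 × 3 = 2424.75
  Sum = 8272.7 ng/mL·hr
IV tail: 697.4/0.092 = 7580.435; AUC_iv,0→∞ = 8272.7 + 7580.435 = 15853.135 ng/mL·hr
Trapezoidal AUC_0→11 (intranasal spray):
  [0→1]: (0.0+544.4)/2 × 1 = 272.2
  [1→7]: (544.4+702.5)/2 × 6 = 3740.7
  [7→11]: (702.5+494.0)/2 × 4 = 2393.0
  Sum = 6405.9 ng/mL·hr
intranasal spray tail: 494.0/0.092 = 5369.565; AUC_ev,0→∞ = 6405.9 + 5369.565 = 11775.465 ng/mL·hr
F = (AUC_ev/D_ev)/(AUC_iv/D_iv) = (11775.465/250)/(15853.135/250) = 47.10186/63.41254 = 0.7428

F = 0.743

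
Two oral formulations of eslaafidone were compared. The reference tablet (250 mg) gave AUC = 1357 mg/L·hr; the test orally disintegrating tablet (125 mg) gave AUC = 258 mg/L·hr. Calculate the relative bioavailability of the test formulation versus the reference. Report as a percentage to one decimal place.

F_rel = (AUC_test/D_test) / (AUC_ref/D_ref)
      = (258/125) / (1357/250)
      = 2.064 / 5.428 = 0.3803 = 38.03%

F_rel = 38.0%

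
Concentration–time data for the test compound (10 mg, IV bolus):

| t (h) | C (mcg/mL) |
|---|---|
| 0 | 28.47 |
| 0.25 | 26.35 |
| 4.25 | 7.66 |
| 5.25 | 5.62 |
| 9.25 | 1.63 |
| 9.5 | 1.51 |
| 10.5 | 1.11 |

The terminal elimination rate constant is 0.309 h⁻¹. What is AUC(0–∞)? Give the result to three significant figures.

Trapezoidal AUC_0→10.5:
  [0→0.25]: (28.47+26.35)/2 × 0.25 = 6.8525
  [0.25→4.25]: (26.35+7.66)/2 × 4 = 68.02
  [4.25→5.25]: (7.66+5.62)/2 × 1 = 6.64
  [5.25→9.25]: (5.62+1.63)/2 × 4 = 14.5
  [9.25→9.5]: (1.63+1.51)/2 × 0.25 = 0.3925
  [9.5→10.5]: (1.51+1.11)/2 × 1 = 1.31
  Sum = 97.715 mcg/mL·h
Extrapolated tail: C_last / k_e = 1.11 / 0.309 = 3.592
AUC_0→∞ = 97.715 + 3.592 = 101.307 mcg/mL·h

AUC = 101 mcg/mL·h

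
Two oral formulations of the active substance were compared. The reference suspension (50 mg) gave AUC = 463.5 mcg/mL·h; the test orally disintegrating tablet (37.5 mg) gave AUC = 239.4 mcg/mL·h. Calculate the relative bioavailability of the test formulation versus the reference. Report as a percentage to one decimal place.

F_rel = (AUC_test/D_test) / (AUC_ref/D_ref)
      = (239.4/37.5) / (463.5/50)
      = 6.384 / 9.27 = 0.6887 = 68.87%

F_rel = 68.9%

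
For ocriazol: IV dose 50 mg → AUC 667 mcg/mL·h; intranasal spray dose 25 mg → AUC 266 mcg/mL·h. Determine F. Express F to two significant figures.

F = (AUC_ev / D_ev) / (AUC_iv / D_iv)
  = (266/25) / (667/50)
  = 10.64 / 13.34 = 0.7976

F = 0.80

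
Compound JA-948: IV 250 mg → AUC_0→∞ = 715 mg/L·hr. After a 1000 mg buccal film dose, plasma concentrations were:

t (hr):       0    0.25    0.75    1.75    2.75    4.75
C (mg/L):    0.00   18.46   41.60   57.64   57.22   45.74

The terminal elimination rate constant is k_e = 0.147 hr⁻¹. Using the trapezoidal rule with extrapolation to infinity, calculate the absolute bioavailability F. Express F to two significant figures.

Trapezoidal AUC_0→4.75 (buccal film):
  [0→0.25]: (0.00+18.46)/2 × 0.25 = 2.3075
  [0.25→0.75]: (18.46+41.60)/2 × 0.5 = 15.015
  [0.75→1.75]: (41.60+57.64)/2 × 1 = 49.62
  [1.75→2.75]: (57.64+57.22)/2 × 1 = 57.43
  [2.75→4.75]: (57.22+45.74)/2 × 2 = 102.96
  Sum = 227.3325 mg/L·hr
Tail: C_last/k_e = 45.74/0.147 = 311.156
AUC_0→∞ (buccal film) = 227.3325 + 311.156 = 538.4885 mg/L·hr
F = (AUC_ev/D_ev)/(AUC_iv/D_iv) = (538.4885/1000)/(715/250) = 0.5384885/2.86 = 0.1883

F = 0.19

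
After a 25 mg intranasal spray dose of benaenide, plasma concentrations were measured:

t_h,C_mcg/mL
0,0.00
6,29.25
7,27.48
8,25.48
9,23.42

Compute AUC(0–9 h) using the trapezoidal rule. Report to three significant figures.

Trapezoidal AUC_0→9:
  [0→6]: (0.00+29.25)/2 × 6 = 87.75
  [6→7]: (29.25+27.48)/2 × 1 = 28.365
  [7→8]: (27.48+25.48)/2 × 1 = 26.48
  [8→9]: (25.48+23.42)/2 × 1 = 24.45
  Sum = 167.045 mcg/mL·h

AUC = 167 mcg/mL·h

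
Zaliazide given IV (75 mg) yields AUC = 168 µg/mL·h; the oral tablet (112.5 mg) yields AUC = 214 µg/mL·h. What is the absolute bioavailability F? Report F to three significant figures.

F = (AUC_ev / D_ev) / (AUC_iv / D_iv)
  = (214/112.5) / (168/75)
  = 1.90222 / 2.24 = 0.8492

F = 0.849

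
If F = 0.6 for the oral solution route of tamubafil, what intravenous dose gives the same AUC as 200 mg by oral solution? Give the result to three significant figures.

D_iv = 120 mg

Systemic exposure from an extravascular dose = F × D_ev, so the equivalent IV dose is F × D_ev.
D_iv = F × D_ev = 0.6 × 200 = 120 mg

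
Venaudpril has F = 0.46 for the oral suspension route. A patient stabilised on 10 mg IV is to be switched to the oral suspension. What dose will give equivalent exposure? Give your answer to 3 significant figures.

For equal systemic exposure: F × D_ev = D_iv
D_ev = D_iv / F = 10 / 0.46 = 21.7391 mg

D_oral = 21.7 mg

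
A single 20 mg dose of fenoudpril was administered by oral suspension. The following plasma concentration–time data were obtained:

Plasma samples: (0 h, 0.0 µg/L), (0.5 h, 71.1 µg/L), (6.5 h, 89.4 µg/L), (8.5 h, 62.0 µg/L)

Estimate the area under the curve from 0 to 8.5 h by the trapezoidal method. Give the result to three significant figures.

Trapezoidal AUC_0→8.5:
  [0→0.5]: (0.0+71.1)/2 × 0.5 = 17.775
  [0.5→6.5]: (71.1+89.4)/2 × 6 = 481.5
  [6.5→8.5]: (89.4+62.0)/2 × 2 = 151.4
  Sum = 650.675 µg/L·h

AUC = 651 µg/L·h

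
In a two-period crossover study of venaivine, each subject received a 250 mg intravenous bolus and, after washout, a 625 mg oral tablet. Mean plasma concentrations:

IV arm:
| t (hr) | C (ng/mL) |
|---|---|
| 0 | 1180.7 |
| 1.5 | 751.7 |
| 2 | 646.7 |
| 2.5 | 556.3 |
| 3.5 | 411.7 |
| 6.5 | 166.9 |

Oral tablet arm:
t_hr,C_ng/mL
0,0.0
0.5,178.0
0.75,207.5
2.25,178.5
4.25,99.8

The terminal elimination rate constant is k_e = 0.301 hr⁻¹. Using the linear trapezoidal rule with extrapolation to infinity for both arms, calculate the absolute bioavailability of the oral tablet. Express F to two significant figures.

F = 0.099

Trapezoidal AUC_0→6.5 (IV):
  [0→1.5]: (1180.7+751.7)/2 × 1.5 = 1449.3
  [1.5→2]: (751.7+646.7)/2 × 0.5 = 349.6
  [2→2.5]: (646.7+556.3)/2 × 0.5 = 300.75
  [2.5→3.5]: (556.3+411.7)/2 × 1 = 484.0
  [3.5→6.5]: (411.7+166.9)/2 × 3 = 867.9
  Sum = 3451.55 ng/mL·hr
IV tail: 166.9/0.301 = 554.485; AUC_iv,0→∞ = 3451.55 + 554.485 = 4006.035 ng/mL·hr
Trapezoidal AUC_0→4.25 (oral tablet):
  [0→0.5]: (0.0+178.0)/2 × 0.5 = 44.5
  [0.5→0.75]: (178.0+207.5)/2 × 0.25 = 48.1875
  [0.75→2.25]: (207.5+178.5)/2 × 1.5 = 289.5
  [2.25→4.25]: (178.5+99.8)/2 × 2 = 278.3
  Sum = 660.4875 ng/mL·hr
oral tablet tail: 99.8/0.301 = 331.561; AUC_ev,0→∞ = 660.4875 + 331.561 = 992.0485 ng/mL·hr
F = (AUC_ev/D_ev)/(AUC_iv/D_iv) = (992.0485/625)/(4006.035/250) = 1.5872776/16.02414 = 0.0991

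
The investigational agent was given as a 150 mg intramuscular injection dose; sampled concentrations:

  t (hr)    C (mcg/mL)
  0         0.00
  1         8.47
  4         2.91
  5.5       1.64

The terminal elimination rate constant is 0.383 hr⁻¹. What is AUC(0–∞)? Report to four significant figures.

AUC = 29.00 mcg/mL·hr

Trapezoidal AUC_0→5.5:
  [0→1]: (0.00+8.47)/2 × 1 = 4.235
  [1→4]: (8.47+2.91)/2 × 3 = 17.07
  [4→5.5]: (2.91+1.64)/2 × 1.5 = 3.4125
  Sum = 24.7175 mcg/mL·hr
Extrapolated tail: C_last / k_e = 1.64 / 0.383 = 4.282
AUC_0→∞ = 24.7175 + 4.282 = 28.9995 mcg/mL·hr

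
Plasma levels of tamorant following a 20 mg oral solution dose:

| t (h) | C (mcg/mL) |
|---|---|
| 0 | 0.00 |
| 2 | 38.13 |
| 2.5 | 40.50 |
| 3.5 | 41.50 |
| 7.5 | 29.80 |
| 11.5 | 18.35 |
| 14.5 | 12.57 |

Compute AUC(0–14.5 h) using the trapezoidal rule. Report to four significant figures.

AUC = 384.1 mcg/mL·h

Trapezoidal AUC_0→14.5:
  [0→2]: (0.00+38.13)/2 × 2 = 38.13
  [2→2.5]: (38.13+40.50)/2 × 0.5 = 19.6575
  [2.5→3.5]: (40.50+41.50)/2 × 1 = 41.0
  [3.5→7.5]: (41.50+29.80)/2 × 4 = 142.6
  [7.5→11.5]: (29.80+18.35)/2 × 4 = 96.3
  [11.5→14.5]: (18.35+12.57)/2 × 3 = 46.38
  Sum = 384.0675 mcg/mL·h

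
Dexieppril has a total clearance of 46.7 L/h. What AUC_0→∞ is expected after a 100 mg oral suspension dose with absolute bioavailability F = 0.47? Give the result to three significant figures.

AUC = 1.01 mg/L·h

AUC_0→∞ = F × Dose / CL
        = 0.47 × 100 / 46.7 = 1.00642 mg/L·h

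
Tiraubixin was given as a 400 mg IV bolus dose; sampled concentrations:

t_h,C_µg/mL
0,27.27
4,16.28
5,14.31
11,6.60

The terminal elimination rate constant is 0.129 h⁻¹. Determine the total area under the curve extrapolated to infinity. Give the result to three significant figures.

Trapezoidal AUC_0→11:
  [0→4]: (27.27+16.28)/2 × 4 = 87.1
  [4→5]: (16.28+14.31)/2 × 1 = 15.295
  [5→11]: (14.31+6.60)/2 × 6 = 62.73
  Sum = 165.125 µg/mL·h
Extrapolated tail: C_last / k_e = 6.60 / 0.129 = 51.163
AUC_0→∞ = 165.125 + 51.163 = 216.288 µg/mL·h

AUC = 216 µg/mL·h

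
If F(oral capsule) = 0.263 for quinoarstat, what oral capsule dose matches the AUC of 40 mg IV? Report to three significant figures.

For equal systemic exposure: F × D_ev = D_iv
D_ev = D_iv / F = 40 / 0.263 = 152.091 mg

D_oral = 152 mg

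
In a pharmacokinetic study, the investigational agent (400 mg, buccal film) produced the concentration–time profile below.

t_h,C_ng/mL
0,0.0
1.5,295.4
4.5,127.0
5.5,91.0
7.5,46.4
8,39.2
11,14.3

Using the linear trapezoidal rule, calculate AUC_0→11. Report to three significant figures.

Trapezoidal AUC_0→11:
  [0→1.5]: (0.0+295.4)/2 × 1.5 = 221.55
  [1.5→4.5]: (295.4+127.0)/2 × 3 = 633.6
  [4.5→5.5]: (127.0+91.0)/2 × 1 = 109.0
  [5.5→7.5]: (91.0+46.4)/2 × 2 = 137.4
  [7.5→8]: (46.4+39.2)/2 × 0.5 = 21.4
  [8→11]: (39.2+14.3)/2 × 3 = 80.25
  Sum = 1203.2 ng/mL·h

AUC = 1200 ng/mL·h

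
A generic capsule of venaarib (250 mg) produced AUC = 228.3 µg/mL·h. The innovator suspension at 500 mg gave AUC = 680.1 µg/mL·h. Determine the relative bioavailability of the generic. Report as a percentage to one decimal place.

F_rel = 67.1%

F_rel = (AUC_test/D_test) / (AUC_ref/D_ref)
      = (228.3/250) / (680.1/500)
      = 0.9132 / 1.3602 = 0.6714 = 67.14%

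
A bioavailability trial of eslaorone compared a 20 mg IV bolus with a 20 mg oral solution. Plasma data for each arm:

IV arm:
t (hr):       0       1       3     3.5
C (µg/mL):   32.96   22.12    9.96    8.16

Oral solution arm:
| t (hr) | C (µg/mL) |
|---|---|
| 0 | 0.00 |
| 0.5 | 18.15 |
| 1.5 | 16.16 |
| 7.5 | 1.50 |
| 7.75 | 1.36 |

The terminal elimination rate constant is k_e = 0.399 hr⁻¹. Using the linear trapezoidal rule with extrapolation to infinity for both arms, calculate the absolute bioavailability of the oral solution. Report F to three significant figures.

F = 0.927

Trapezoidal AUC_0→3.5 (IV):
  [0→1]: (32.96+22.12)/2 × 1 = 27.54
  [1→3]: (22.12+9.96)/2 × 2 = 32.08
  [3→3.5]: (9.96+8.16)/2 × 0.5 = 4.53
  Sum = 64.15 µg/mL·hr
IV tail: 8.16/0.399 = 20.451; AUC_iv,0→∞ = 64.15 + 20.451 = 84.601 µg/mL·hr
Trapezoidal AUC_0→7.75 (oral solution):
  [0→0.5]: (0.00+18.15)/2 × 0.5 = 4.5375
  [0.5→1.5]: (18.15+16.16)/2 × 1 = 17.155
  [1.5→7.5]: (16.16+1.50)/2 × 6 = 52.98
  [7.5→7.75]: (1.50+1.36)/2 × 0.25 = 0.3575
  Sum = 75.03 µg/mL·hr
oral solution tail: 1.36/0.399 = 3.409; AUC_ev,0→∞ = 75.03 + 3.409 = 78.439 µg/mL·hr
F = (AUC_ev/D_ev)/(AUC_iv/D_iv) = (78.439/20)/(84.601/20) = 3.92195/4.23005 = 0.9272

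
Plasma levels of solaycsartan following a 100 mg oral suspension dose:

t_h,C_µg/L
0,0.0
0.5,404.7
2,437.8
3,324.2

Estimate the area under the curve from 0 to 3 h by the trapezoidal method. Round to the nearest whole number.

AUC = 1114 µg/L·h

Trapezoidal AUC_0→3:
  [0→0.5]: (0.0+404.7)/2 × 0.5 = 101.175
  [0.5→2]: (404.7+437.8)/2 × 1.5 = 631.875
  [2→3]: (437.8+324.2)/2 × 1 = 381.0
  Sum = 1114.05 µg/L·h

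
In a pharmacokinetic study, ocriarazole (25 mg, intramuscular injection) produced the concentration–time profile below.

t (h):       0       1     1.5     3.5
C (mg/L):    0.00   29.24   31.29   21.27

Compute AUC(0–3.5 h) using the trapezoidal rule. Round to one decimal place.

Trapezoidal AUC_0→3.5:
  [0→1]: (0.00+29.24)/2 × 1 = 14.62
  [1→1.5]: (29.24+31.29)/2 × 0.5 = 15.1325
  [1.5→3.5]: (31.29+21.27)/2 × 2 = 52.56
  Sum = 82.3125 mg/L·h

AUC = 82.3 mg/L·h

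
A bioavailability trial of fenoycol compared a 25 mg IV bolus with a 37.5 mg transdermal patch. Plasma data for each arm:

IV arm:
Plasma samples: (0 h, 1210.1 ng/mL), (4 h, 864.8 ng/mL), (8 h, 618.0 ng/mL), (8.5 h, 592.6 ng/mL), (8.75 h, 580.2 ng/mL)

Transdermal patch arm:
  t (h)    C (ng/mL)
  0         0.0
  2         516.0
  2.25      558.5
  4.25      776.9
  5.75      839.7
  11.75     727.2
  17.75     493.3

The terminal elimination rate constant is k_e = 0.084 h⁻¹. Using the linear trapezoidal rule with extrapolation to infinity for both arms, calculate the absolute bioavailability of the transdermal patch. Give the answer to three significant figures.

F = 0.803

Trapezoidal AUC_0→8.75 (IV):
  [0→4]: (1210.1+864.8)/2 × 4 = 4149.8
  [4→8]: (864.8+618.0)/2 × 4 = 2965.6
  [8→8.5]: (618.0+592.6)/2 × 0.5 = 302.65
  [8.5→8.75]: (592.6+580.2)/2 × 0.25 = 146.6
  Sum = 7564.65 ng/mL·h
IV tail: 580.2/0.084 = 6907.143; AUC_iv,0→∞ = 7564.65 + 6907.143 = 14471.793 ng/mL·h
Trapezoidal AUC_0→17.75 (transdermal patch):
  [0→2]: (0.0+516.0)/2 × 2 = 516.0
  [2→2.25]: (516.0+558.5)/2 × 0.25 = 134.3125
  [2.25→4.25]: (558.5+776.9)/2 × 2 = 1335.4
  [4.25→5.75]: (776.9+839.7)/2 × 1.5 = 1212.45
  [5.75→11.75]: (839.7+727.2)/2 × 6 = 4700.7
  [11.75→17.75]: (727.2+493.3)/2 × 6 = 3661.5
  Sum = 11560.3625 ng/mL·h
transdermal patch tail: 493.3/0.084 = 5872.619; AUC_ev,0→∞ = 11560.3625 + 5872.619 = 17432.9815 ng/mL·h
F = (AUC_ev/D_ev)/(AUC_iv/D_iv) = (17432.9815/37.5)/(14471.793/25) = 464.88/578.87172 = 0.8031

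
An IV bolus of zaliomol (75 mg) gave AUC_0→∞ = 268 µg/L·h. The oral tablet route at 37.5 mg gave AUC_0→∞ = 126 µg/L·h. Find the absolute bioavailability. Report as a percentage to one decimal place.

F = 94.0%

F = (AUC_ev / D_ev) / (AUC_iv / D_iv)
  = (126/37.5) / (268/75)
  = 3.36 / 3.57333 = 0.9403
  = 94.03%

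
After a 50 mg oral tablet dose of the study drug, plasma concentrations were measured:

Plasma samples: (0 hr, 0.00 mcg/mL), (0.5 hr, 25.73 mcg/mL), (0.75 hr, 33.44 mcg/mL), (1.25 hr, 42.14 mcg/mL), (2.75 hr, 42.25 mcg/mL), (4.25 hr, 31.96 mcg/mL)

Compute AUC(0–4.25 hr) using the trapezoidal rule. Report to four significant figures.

AUC = 151.7 mcg/mL·hr

Trapezoidal AUC_0→4.25:
  [0→0.5]: (0.00+25.73)/2 × 0.5 = 6.4325
  [0.5→0.75]: (25.73+33.44)/2 × 0.25 = 7.39625
  [0.75→1.25]: (33.44+42.14)/2 × 0.5 = 18.895
  [1.25→2.75]: (42.14+42.25)/2 × 1.5 = 63.2925
  [2.75→4.25]: (42.25+31.96)/2 × 1.5 = 55.6575
  Sum = 151.67375 mcg/mL·hr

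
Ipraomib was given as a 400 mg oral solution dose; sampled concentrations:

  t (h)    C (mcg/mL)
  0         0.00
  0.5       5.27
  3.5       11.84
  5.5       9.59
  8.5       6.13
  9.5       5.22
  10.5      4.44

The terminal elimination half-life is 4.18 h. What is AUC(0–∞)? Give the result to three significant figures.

AUC = 109 mcg/mL·h

Trapezoidal AUC_0→10.5:
  [0→0.5]: (0.00+5.27)/2 × 0.5 = 1.3175
  [0.5→3.5]: (5.27+11.84)/2 × 3 = 25.665
  [3.5→5.5]: (11.84+9.59)/2 × 2 = 21.43
  [5.5→8.5]: (9.59+6.13)/2 × 3 = 23.58
  [8.5→9.5]: (6.13+5.22)/2 × 1 = 5.675
  [9.5→10.5]: (5.22+4.44)/2 × 1 = 4.83
  Sum = 82.4975 mcg/mL·h
k_e = ln2 / t½ = 0.693147 / 4.18 = 0.1658 h^-1
Extrapolated tail: C_last / k_e = 4.44 / 0.1658 = 26.779
AUC_0→∞ = 82.4975 + 26.779 = 109.2765 mcg/mL·h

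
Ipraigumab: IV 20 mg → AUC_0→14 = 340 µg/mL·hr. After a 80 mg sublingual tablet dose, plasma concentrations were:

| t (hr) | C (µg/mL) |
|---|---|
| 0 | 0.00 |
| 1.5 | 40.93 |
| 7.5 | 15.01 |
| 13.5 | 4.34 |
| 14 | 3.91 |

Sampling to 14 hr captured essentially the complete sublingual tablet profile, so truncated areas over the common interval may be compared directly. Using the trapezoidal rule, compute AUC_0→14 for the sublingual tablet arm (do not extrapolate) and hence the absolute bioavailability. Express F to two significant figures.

F = 0.19

Trapezoidal AUC_0→14 (sublingual tablet):
  [0→1.5]: (0.00+40.93)/2 × 1.5 = 30.6975
  [1.5→7.5]: (40.93+15.01)/2 × 6 = 167.82
  [7.5→13.5]: (15.01+4.34)/2 × 6 = 58.05
  [13.5→14]: (4.34+3.91)/2 × 0.5 = 2.0625
  Sum = 258.63 µg/mL·hr
F = (AUC_ev/D_ev)/(AUC_iv/D_iv) = (258.63/80)/(340/20) = 3.232875/17 = 0.1902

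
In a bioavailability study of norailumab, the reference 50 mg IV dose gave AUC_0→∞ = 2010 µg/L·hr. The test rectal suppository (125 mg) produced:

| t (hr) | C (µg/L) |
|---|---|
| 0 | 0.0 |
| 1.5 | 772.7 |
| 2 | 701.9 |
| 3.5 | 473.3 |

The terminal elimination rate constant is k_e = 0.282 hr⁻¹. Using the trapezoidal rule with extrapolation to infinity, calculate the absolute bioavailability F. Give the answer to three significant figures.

F = 0.698

Trapezoidal AUC_0→3.5 (rectal suppository):
  [0→1.5]: (0.0+772.7)/2 × 1.5 = 579.525
  [1.5→2]: (772.7+701.9)/2 × 0.5 = 368.65
  [2→3.5]: (701.9+473.3)/2 × 1.5 = 881.4
  Sum = 1829.575 µg/L·hr
Tail: C_last/k_e = 473.3/0.282 = 1678.369
AUC_0→∞ (rectal suppository) = 1829.575 + 1678.369 = 3507.944 µg/L·hr
F = (AUC_ev/D_ev)/(AUC_iv/D_iv) = (3507.944/125)/(2010/50) = 28.063552/40.2 = 0.6981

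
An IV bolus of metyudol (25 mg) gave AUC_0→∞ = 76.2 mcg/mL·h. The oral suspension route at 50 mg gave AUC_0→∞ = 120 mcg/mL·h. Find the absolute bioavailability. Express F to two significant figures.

F = 0.79

F = (AUC_ev / D_ev) / (AUC_iv / D_iv)
  = (120/50) / (76.2/25)
  = 2.4 / 3.048 = 0.7874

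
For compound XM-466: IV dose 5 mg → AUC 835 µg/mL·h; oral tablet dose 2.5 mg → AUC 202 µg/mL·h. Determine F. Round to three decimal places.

F = 0.484

F = (AUC_ev / D_ev) / (AUC_iv / D_iv)
  = (202/2.5) / (835/5)
  = 80.8 / 167 = 0.4838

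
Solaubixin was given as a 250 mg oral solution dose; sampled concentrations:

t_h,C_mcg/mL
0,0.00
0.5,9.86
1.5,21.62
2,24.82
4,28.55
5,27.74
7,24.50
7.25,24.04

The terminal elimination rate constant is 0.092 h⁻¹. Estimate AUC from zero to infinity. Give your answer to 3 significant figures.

AUC = 431 mcg/mL·h

Trapezoidal AUC_0→7.25:
  [0→0.5]: (0.00+9.86)/2 × 0.5 = 2.465
  [0.5→1.5]: (9.86+21.62)/2 × 1 = 15.74
  [1.5→2]: (21.62+24.82)/2 × 0.5 = 11.61
  [2→4]: (24.82+28.55)/2 × 2 = 53.37
  [4→5]: (28.55+27.74)/2 × 1 = 28.145
  [5→7]: (27.74+24.50)/2 × 2 = 52.24
  [7→7.25]: (24.50+24.04)/2 × 0.25 = 6.0675
  Sum = 169.6375 mcg/mL·h
Extrapolated tail: C_last / k_e = 24.04 / 0.092 = 261.304
AUC_0→∞ = 169.6375 + 261.304 = 430.9415 mcg/mL·h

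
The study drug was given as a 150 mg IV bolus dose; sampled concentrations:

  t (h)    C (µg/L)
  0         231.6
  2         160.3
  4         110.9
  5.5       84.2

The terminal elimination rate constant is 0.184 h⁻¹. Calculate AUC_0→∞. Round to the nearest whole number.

Trapezoidal AUC_0→5.5:
  [0→2]: (231.6+160.3)/2 × 2 = 391.9
  [2→4]: (160.3+110.9)/2 × 2 = 271.2
  [4→5.5]: (110.9+84.2)/2 × 1.5 = 146.325
  Sum = 809.425 µg/L·h
Extrapolated tail: C_last / k_e = 84.2 / 0.184 = 457.609
AUC_0→∞ = 809.425 + 457.609 = 1267.034 µg/L·h

AUC = 1267 µg/L·h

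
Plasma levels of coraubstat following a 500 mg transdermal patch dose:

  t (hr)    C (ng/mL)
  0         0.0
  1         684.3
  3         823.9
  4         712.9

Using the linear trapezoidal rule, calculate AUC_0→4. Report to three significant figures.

AUC = 2620 ng/mL·hr

Trapezoidal AUC_0→4:
  [0→1]: (0.0+684.3)/2 × 1 = 342.15
  [1→3]: (684.3+823.9)/2 × 2 = 1508.2
  [3→4]: (823.9+712.9)/2 × 1 = 768.4
  Sum = 2618.75 ng/mL·hr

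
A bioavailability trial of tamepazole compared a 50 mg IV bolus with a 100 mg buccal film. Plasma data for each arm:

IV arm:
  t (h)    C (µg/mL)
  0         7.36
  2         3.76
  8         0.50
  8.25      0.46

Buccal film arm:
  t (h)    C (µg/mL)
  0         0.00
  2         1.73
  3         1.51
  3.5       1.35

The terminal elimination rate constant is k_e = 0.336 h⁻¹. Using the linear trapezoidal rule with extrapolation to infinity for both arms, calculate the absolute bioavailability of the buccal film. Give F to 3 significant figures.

Trapezoidal AUC_0→8.25 (IV):
  [0→2]: (7.36+3.76)/2 × 2 = 11.12
  [2→8]: (3.76+0.50)/2 × 6 = 12.78
  [8→8.25]: (0.50+0.46)/2 × 0.25 = 0.12
  Sum = 24.02 µg/mL·h
IV tail: 0.46/0.336 = 1.369; AUC_iv,0→∞ = 24.02 + 1.369 = 25.389 µg/mL·h
Trapezoidal AUC_0→3.5 (buccal film):
  [0→2]: (0.00+1.73)/2 × 2 = 1.73
  [2→3]: (1.73+1.51)/2 × 1 = 1.62
  [3→3.5]: (1.51+1.35)/2 × 0.5 = 0.715
  Sum = 4.065 µg/mL·h
buccal film tail: 1.35/0.336 = 4.018; AUC_ev,0→∞ = 4.065 + 4.018 = 8.083 µg/mL·h
F = (AUC_ev/D_ev)/(AUC_iv/D_iv) = (8.083/100)/(25.389/50) = 0.08083/0.50778 = 0.1592

F = 0.159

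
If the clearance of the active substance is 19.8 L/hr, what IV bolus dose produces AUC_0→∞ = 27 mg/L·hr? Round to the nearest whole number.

Dose = 535 mg

Dose_iv = CL × AUC_0→∞
     = 19.8 × 27 = 534.6 mg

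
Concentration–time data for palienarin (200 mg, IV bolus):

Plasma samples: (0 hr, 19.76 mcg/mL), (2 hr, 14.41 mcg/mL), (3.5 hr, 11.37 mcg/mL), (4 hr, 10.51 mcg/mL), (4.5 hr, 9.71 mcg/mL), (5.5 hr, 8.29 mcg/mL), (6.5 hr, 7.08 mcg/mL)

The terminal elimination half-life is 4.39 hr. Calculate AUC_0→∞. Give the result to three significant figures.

Trapezoidal AUC_0→6.5:
  [0→2]: (19.76+14.41)/2 × 2 = 34.17
  [2→3.5]: (14.41+11.37)/2 × 1.5 = 19.335
  [3.5→4]: (11.37+10.51)/2 × 0.5 = 5.47
  [4→4.5]: (10.51+9.71)/2 × 0.5 = 5.055
  [4.5→5.5]: (9.71+8.29)/2 × 1 = 9.0
  [5.5→6.5]: (8.29+7.08)/2 × 1 = 7.685
  Sum = 80.715 mcg/mL·hr
k_e = ln2 / t½ = 0.693147 / 4.39 = 0.1579 hr^-1
Extrapolated tail: C_last / k_e = 7.08 / 0.1579 = 44.839
AUC_0→∞ = 80.715 + 44.839 = 125.554 mcg/mL·hr

AUC = 126 mcg/mL·hr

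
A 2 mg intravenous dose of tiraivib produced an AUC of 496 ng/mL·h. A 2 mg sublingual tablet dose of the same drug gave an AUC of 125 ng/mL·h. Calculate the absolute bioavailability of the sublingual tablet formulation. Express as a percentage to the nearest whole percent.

F = 25%

F = (AUC_ev / D_ev) / (AUC_iv / D_iv)
  = (125/2) / (496/2)
  = 62.5 / 248 = 0.2520
  = 25.20%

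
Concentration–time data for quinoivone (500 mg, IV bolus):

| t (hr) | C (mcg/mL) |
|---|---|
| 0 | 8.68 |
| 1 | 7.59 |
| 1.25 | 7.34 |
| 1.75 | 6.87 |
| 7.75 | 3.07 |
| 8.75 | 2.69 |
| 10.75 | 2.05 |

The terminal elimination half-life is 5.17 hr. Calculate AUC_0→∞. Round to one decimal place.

Trapezoidal AUC_0→10.75:
  [0→1]: (8.68+7.59)/2 × 1 = 8.135
  [1→1.25]: (7.59+7.34)/2 × 0.25 = 1.86625
  [1.25→1.75]: (7.34+6.87)/2 × 0.5 = 3.5525
  [1.75→7.75]: (6.87+3.07)/2 × 6 = 29.82
  [7.75→8.75]: (3.07+2.69)/2 × 1 = 2.88
  [8.75→10.75]: (2.69+2.05)/2 × 2 = 4.74
  Sum = 50.99375 mcg/mL·hr
k_e = ln2 / t½ = 0.693147 / 5.17 = 0.1341 hr^-1
Extrapolated tail: C_last / k_e = 2.05 / 0.1341 = 15.287
AUC_0→∞ = 50.99375 + 15.287 = 66.28075 mcg/mL·hr

AUC = 66.3 mcg/mL·hr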